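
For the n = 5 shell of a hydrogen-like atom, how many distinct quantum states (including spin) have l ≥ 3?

Go through l = 0, …, 4 (the values permitted for n = 5).
Per l-value: l=3 → 7; l=4 → 9.
Orbitals: 7 + 9 = 16. Each orbital carries two spin states, so 16 × 2 = 32 states.

32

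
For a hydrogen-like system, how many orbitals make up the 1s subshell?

A subshell has 2l+1 orbitals; with l = 0, that's 1.

1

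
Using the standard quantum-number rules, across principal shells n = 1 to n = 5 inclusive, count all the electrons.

110

Shell n has n² orbitals: 1²=1 + 2²=4 + 3²=9 + 4²=16 + 5²=25 = 55 orbitals.
Two spin states per orbital: 2 × 55 = 110 electrons.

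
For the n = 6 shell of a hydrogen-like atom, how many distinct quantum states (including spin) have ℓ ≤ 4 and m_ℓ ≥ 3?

With n = 6 the allowed ℓ are 0, 1, …, 5.
Orbitals with ℓ ≤ 4 and m_ℓ ≥ 3, by ℓ: ℓ=3 → 1; ℓ=4 → 2.
Orbitals: 1 + 2 = 3. Each orbital carries two spin states, so 3 × 2 = 6 states.

6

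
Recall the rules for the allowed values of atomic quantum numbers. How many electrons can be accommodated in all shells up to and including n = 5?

110

Total orbitals = 1² + 2² + 3² + 4² + 5² = 55. Doubling for spin gives 110 electrons.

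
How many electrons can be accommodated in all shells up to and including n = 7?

Total orbitals = 1² + 2² + 3² + 4² + 5² + 6² + 7² = 140. Doubling for spin gives 280 electrons.

280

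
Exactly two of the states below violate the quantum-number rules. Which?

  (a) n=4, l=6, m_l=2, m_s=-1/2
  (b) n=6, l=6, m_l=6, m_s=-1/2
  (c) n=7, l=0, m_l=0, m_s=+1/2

(a) has l = 6 ≥ n = 4, violating 0 ≤ l ≤ n−1.
(b) has l = 6 ≥ n = 6, violating 0 ≤ l ≤ n−1.
The remaining set (c) satisfies all four rules.

(a) and (b)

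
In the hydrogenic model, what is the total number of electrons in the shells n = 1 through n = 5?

Shell n has n² orbitals: 1²=1 + 2²=4 + 3²=9 + 4²=16 + 5²=25 = 55 orbitals.
Two spin states per orbital: 2 × 55 = 110 electrons.

110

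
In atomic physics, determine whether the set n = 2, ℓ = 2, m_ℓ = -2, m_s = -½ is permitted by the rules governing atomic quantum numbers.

The orbital quantum number must satisfy 0 ≤ ℓ ≤ n−1. With n = 2 the allowed ℓ values are 0, 1, so ℓ = 2 is out of range.

No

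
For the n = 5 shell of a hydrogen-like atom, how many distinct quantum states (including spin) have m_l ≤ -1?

With n = 5 the allowed l are 0, 1, …, 4.
The (l, m_l) pairs meeting m_l ≤ -1 give: l=1 → 1; l=2 → 2; l=3 → 3; l=4 → 4.
Orbitals: 1 + 2 + 3 + 4 = 10. Each orbital carries two spin states, so 10 × 2 = 20 states.

20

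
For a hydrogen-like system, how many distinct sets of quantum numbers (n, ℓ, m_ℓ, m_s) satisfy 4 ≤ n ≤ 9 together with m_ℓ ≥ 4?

Work shell by shell — for each n, count the (ℓ, m_ℓ) pairs that satisfy m_ℓ ≥ 4:
n=5 → 1; n=6 → 3; n=7 → 6; n=8 → 10; n=9 → 15.
Orbitals: 1 + 3 + 6 + 10 + 15 = 35. Including both spin states (m_s = ±1/2) gives 2 × 35 = 70 states.

70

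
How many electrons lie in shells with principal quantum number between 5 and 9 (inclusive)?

Shell n has n² orbitals: 5²=25 + 6²=36 + 7²=49 + 8²=64 + 9²=81 = 255 orbitals.
Two spin states per orbital: 2 × 255 = 510 electrons.

510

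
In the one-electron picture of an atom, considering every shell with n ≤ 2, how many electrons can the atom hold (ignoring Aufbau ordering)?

Total orbitals = 1² + 2² = 5. Doubling for spin gives 10 electrons.

10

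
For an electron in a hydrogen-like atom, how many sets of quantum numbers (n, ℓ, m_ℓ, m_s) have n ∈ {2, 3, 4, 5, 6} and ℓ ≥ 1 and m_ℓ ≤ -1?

Count contributing orbitals for each principal shell:
n=2 → 1; n=3 → 3; n=4 → 6; n=5 → 10; n=6 → 15.
Orbitals: 1 + 3 + 6 + 10 + 15 = 35. Including both spin states (m_s = ±1/2) gives 2 × 35 = 70 states.

70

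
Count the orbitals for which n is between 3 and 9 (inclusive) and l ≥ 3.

217

For each n in the range, tally the orbitals obeying l ≥ 3:
n=4 → 7; n=5 → 16; n=6 → 27; n=7 → 40; n=8 → 55; n=9 → 72.
Total orbitals: 7 + 16 + 27 + 40 + 55 + 72 = 217.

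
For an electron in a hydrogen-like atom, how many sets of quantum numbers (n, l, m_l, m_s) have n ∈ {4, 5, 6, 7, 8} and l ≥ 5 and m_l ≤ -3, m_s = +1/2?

Work shell by shell — for each n, count the (l, m_l) pairs that satisfy l ≥ 5 and m_l ≤ -3:
n=6 → 3; n=7 → 7; n=8 → 12.
Orbitals: 3 + 7 + 12 = 22. With m_s fixed to +1/2 there is one state per orbital, so 22 states.

22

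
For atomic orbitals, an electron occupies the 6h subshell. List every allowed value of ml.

-5, -4, -3, -2, -1, 0, 1, 2, 3, 4, 5

The 6h subshell has l = 5, and ml takes every integer from −l to +l. With l = 5 that gives the 11 values -5, -4, -3, -2, -1, 0, 1, 2, 3, 4, 5.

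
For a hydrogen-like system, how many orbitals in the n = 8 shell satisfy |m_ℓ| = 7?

2

Contributions: ℓ=7 → 2.
Total orbitals: 2.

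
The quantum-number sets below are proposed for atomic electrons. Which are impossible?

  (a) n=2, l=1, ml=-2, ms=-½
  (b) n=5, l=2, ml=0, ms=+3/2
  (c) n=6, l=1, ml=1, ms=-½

(a) has |ml| = 2 > l = 1, violating −l ≤ ml ≤ l.
(b) has ms = +3/2, but an electron's spin must be ±1/2.
The remaining set (c) satisfies all four rules.

(a) and (b)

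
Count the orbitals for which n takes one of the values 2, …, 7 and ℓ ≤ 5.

126

Count contributing orbitals for each principal shell:
n=2 → 4; n=3 → 9; n=4 → 16; n=5 → 25; n=6 → 36; n=7 → 36.
Total orbitals: 4 + 9 + 16 + 25 + 36 + 36 = 126.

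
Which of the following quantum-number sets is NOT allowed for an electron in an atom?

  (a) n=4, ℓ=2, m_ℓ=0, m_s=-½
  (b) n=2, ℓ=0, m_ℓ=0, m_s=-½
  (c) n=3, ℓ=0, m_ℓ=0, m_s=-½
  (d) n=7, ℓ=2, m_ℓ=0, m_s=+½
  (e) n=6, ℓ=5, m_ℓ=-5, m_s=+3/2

(e) has m_s = +3/2, but an electron's spin must be ±1/2.
The remaining sets (a), (b), (c), (d) satisfy all four rules.

(e)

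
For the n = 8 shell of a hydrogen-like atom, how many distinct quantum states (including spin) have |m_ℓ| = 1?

For n = 8, ℓ ranges over 0 … 7.
Per ℓ-value: ℓ=1 → 2; ℓ=2 → 2; ℓ=3 → 2; ℓ=4 → 2; ℓ=5 → 2; ℓ=6 → 2; ℓ=7 → 2.
Orbitals: 2 + 2 + 2 + 2 + 2 + 2 + 2 = 14. Each orbital carries two spin states, so 14 × 2 = 28 states.

28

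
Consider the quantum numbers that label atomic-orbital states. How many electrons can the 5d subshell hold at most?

A subshell with ℓ = 2 has 2ℓ+1 = 5 orbitals, each holding 2 electrons (spin ±1/2), so 5 × 2 = 10.

10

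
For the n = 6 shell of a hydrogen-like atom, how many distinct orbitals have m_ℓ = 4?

Per ℓ-value: ℓ=4 → 1; ℓ=5 → 1.
Total orbitals: 1 + 1 = 2.

2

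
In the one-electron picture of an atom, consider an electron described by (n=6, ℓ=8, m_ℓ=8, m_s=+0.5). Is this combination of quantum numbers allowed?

No

The orbital quantum number must satisfy 0 ≤ ℓ ≤ n−1. With n = 6 the allowed ℓ values are 0, 1, 2, 3, 4, 5, so ℓ = 8 is out of range.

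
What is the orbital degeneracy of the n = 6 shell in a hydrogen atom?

The n = 6 shell contains n² = 6² = 36 orbitals.

36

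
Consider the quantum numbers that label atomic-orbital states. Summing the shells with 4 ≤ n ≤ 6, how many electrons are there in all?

154

Shell n has n² orbitals: 4²=16 + 5²=25 + 6²=36 = 77 orbitals.
Two spin states per orbital: 2 × 77 = 154 electrons.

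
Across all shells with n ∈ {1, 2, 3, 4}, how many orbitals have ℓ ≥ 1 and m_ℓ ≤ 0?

16

Treat each shell separately and count matching orbitals:
n=2 → 2; n=3 → 5; n=4 → 9.
Total orbitals: 2 + 5 + 9 = 16.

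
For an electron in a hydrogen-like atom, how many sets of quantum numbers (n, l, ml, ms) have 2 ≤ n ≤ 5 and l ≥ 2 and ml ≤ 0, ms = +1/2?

22

Go shell by shell, enumerating (l, ml) with l ≥ 2 and ml ≤ 0:
n=3 → 3; n=4 → 7; n=5 → 12.
Orbitals: 3 + 7 + 12 = 22. With ms fixed to +1/2 there is one state per orbital, so 22 states.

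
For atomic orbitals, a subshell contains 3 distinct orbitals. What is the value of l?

l = 1 (p)

2l+1 = 3 gives l = 1.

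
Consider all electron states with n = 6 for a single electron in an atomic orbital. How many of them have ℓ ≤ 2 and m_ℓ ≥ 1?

For n = 6, ℓ ranges over 0 … 5.
Orbitals with ℓ ≤ 2 and m_ℓ ≥ 1, by ℓ: ℓ=1 → 1; ℓ=2 → 2.
Orbitals: 1 + 2 = 3. Each orbital carries two spin states, so 3 × 2 = 6 states.

6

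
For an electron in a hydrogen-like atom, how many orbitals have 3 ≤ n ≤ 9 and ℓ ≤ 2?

63

Treat each shell separately and count matching orbitals:
n=3 → 9; n=4 → 9; n=5 → 9; n=6 → 9; n=7 → 9; n=8 → 9; n=9 → 9.
Total orbitals: 9 + 9 + 9 + 9 + 9 + 9 + 9 = 63.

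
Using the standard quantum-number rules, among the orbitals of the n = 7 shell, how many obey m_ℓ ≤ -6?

Per ℓ-value: ℓ=6 → 1.
Total orbitals: 1.

1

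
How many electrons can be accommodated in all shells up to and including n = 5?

Total orbitals = 1² + 2² + 3² + 4² + 5² = 55. Doubling for spin gives 110 electrons.

110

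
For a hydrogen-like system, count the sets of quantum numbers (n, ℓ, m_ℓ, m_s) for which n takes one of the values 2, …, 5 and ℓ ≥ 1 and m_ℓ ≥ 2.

Work shell by shell — for each n, count the (ℓ, m_ℓ) pairs that satisfy ℓ ≥ 1 and m_ℓ ≥ 2:
n=3 → 1; n=4 → 3; n=5 → 6.
Orbitals: 1 + 3 + 6 = 10. Including both spin states (m_s = ±1/2) gives 2 × 10 = 20 states.

20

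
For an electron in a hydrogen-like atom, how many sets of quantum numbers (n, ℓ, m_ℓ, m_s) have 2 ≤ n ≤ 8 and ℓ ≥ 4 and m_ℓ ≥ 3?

Per-shell orbital counts meeting the constraint:
n=5 → 2; n=6 → 5; n=7 → 9; n=8 → 14.
Orbitals: 2 + 5 + 9 + 14 = 30. Including both spin states (m_s = ±1/2) gives 2 × 30 = 60 states.

60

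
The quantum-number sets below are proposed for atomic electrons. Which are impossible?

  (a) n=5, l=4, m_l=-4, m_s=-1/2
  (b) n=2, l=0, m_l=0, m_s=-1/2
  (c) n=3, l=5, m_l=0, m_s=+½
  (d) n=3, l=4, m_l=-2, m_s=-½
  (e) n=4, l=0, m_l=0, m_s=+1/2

(c) has l = 5 ≥ n = 3, violating 0 ≤ l ≤ n−1.
(d) has l = 4 ≥ n = 3, violating 0 ≤ l ≤ n−1.
The remaining sets (a), (b), (e) satisfy all four rules.

(c) and (d)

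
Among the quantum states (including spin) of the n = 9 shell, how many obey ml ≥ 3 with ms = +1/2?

With n = 9 the allowed l are 0, 1, …, 8.
The (l, ml) pairs meeting ml ≥ 3 give: l=3 → 1; l=4 → 2; l=5 → 3; l=6 → 4; l=7 → 5; l=8 → 6.
Orbitals: 1 + 2 + 3 + 4 + 5 + 6 = 21. With ms fixed to a single value there is one state per orbital, giving 21 states.

21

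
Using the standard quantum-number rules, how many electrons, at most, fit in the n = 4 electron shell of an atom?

A shell holds 2n² electrons: 2 × 4² = 2 × 16 = 32.

32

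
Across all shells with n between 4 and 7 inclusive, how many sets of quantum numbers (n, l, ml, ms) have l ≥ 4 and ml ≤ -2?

Treat each shell separately and count matching orbitals:
n=5 → 3; n=6 → 7; n=7 → 12.
Orbitals: 3 + 7 + 12 = 22. Including both spin states (ms = ±1/2) gives 2 × 22 = 44 states.

44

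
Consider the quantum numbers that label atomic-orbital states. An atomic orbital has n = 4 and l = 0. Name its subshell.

l = 0 corresponds to the letter 's', so the subshell is 4s.

4s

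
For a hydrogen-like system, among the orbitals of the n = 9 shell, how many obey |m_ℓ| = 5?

8

For n = 9, ℓ ranges over 0 … 8.
Contributions: ℓ=5 → 2; ℓ=6 → 2; ℓ=7 → 2; ℓ=8 → 2.
Total orbitals: 2 + 2 + 2 + 2 = 8.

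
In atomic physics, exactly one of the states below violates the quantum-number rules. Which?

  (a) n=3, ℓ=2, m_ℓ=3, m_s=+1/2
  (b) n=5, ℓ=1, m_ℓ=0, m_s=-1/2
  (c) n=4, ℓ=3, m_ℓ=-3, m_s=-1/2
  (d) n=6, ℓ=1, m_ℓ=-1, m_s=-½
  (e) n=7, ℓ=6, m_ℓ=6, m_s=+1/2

(a) has |m_ℓ| = 3 > ℓ = 2, violating −ℓ ≤ m_ℓ ≤ ℓ.
The remaining sets (b), (c), (d), (e) satisfy all four rules.

(a)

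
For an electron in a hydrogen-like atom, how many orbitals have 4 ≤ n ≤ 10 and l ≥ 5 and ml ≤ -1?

95

Count contributing orbitals for each principal shell:
n=6 → 5; n=7 → 11; n=8 → 18; n=9 → 26; n=10 → 35.
Total orbitals: 5 + 11 + 18 + 26 + 35 = 95.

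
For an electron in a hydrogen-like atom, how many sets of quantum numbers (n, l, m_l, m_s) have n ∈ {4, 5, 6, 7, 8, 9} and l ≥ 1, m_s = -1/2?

For each n in the range, tally the orbitals obeying l ≥ 1:
n=4 → 15; n=5 → 24; n=6 → 35; n=7 → 48; n=8 → 63; n=9 → 80.
Orbitals: 15 + 24 + 35 + 48 + 63 + 80 = 265. With m_s fixed to -1/2 there is one state per orbital, so 265 states.

265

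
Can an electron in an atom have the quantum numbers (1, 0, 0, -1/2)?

Allowed

n = 1 is a positive integer. l = 0 satisfies 0 ≤ l ≤ n−1 = 0. ml = 0 lies in the range −l … +l (here 0). ms = -1/2 is one of ±1/2.
All four constraints are satisfied.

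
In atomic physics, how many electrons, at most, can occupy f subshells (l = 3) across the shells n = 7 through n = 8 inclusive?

28

An f subshell (l = 3) exists for every n ≥ 4, so shells n = 7, 8 each contribute one — 2 subshells.
Since each f subshell holds 2(2·3+1) = 14 electrons, the total is 2 × 14 = 28.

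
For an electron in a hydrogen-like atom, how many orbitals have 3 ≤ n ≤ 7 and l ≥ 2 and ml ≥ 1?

Go shell by shell, enumerating (l, ml) with l ≥ 2 and ml ≥ 1:
n=3 → 2; n=4 → 5; n=5 → 9; n=6 → 14; n=7 → 20.
Total orbitals: 2 + 5 + 9 + 14 + 20 = 50.

50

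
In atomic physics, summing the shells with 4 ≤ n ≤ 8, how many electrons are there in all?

Shell n has n² orbitals: 4²=16 + 5²=25 + 6²=36 + 7²=49 + 8²=64 = 190 orbitals.
Two spin states per orbital: 2 × 190 = 380 electrons.

380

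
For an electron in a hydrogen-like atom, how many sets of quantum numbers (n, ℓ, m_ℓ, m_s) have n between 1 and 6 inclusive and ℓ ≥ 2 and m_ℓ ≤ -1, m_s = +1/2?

Count contributing orbitals for each principal shell:
n=3 → 2; n=4 → 5; n=5 → 9; n=6 → 14.
Orbitals: 2 + 5 + 9 + 14 = 30. With m_s fixed to +1/2 there is one state per orbital, so 30 states.

30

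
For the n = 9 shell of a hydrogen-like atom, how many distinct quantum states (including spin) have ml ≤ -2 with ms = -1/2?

28

The n = 9 shell has l = 0 through 8; check each.
The (l, ml) pairs meeting ml ≤ -2 give: l=2 → 1; l=3 → 2; l=4 → 3; l=5 → 4; l=6 → 5; l=7 → 6; l=8 → 7.
Orbitals: 1 + 2 + 3 + 4 + 5 + 6 + 7 = 28. With ms fixed to a single value there is one state per orbital, giving 28 states.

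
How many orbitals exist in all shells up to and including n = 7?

Total orbitals = 1² + 2² + 3² + 4² + 5² + 6² + 7² = 140.

140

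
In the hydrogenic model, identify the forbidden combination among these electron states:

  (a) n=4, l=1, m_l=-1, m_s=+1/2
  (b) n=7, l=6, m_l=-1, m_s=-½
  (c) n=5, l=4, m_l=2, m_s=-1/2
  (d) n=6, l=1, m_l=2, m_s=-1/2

(d) has |m_l| = 2 > l = 1, violating −l ≤ m_l ≤ l.
The remaining sets (a), (b), (c) satisfy all four rules.

(d)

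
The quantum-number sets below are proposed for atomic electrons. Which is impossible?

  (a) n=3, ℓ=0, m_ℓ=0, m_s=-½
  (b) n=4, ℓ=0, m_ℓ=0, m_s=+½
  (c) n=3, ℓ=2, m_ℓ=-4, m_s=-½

(c)

(c) has |m_ℓ| = 4 > ℓ = 2, violating −ℓ ≤ m_ℓ ≤ ℓ.
The remaining sets (a), (b) satisfy all four rules.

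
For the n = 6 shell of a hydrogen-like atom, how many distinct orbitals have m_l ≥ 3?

6

With n = 6 the allowed l are 0, 1, …, 5.
Orbitals with m_l ≥ 3, by l: l=3 → 1; l=4 → 2; l=5 → 3.
Total orbitals: 1 + 2 + 3 = 6.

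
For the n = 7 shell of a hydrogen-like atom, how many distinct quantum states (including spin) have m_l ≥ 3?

20

For n = 7, l ranges over 0 … 6.
The (l, m_l) pairs meeting m_l ≥ 3 give: l=3 → 1; l=4 → 2; l=5 → 3; l=6 → 4.
Orbitals: 1 + 2 + 3 + 4 = 10. Each orbital carries two spin states, so 10 × 2 = 20 states.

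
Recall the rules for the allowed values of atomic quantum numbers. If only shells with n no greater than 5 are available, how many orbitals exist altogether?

Total orbitals = 1² + 2² + 3² + 4² + 5² = 55.

55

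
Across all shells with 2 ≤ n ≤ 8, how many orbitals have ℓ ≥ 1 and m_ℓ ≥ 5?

10

Per-shell orbital counts meeting the constraint:
n=6 → 1; n=7 → 3; n=8 → 6.
Total orbitals: 1 + 3 + 6 = 10.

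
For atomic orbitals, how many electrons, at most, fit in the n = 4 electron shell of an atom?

A shell holds 2n² electrons: 2 × 4² = 2 × 16 = 32.

32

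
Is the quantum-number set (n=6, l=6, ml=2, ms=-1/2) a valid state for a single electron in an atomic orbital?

No

The orbital quantum number must satisfy 0 ≤ l ≤ n−1. With n = 6 the allowed l values are 0, 1, 2, 3, 4, 5, so l = 6 is out of range.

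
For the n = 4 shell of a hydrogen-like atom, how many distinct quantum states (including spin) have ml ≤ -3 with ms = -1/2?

The n = 4 shell has l = 0 through 3; check each.
Per l-value: l=3 → 1.
Orbitals: 1. With ms fixed to a single value there is one state per orbital, giving 1 state.

1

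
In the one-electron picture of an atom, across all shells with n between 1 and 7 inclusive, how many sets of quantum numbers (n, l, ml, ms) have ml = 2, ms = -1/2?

15

For each n in the range, tally the orbitals obeying ml = 2:
n=3 → 1; n=4 → 2; n=5 → 3; n=6 → 4; n=7 → 5.
Orbitals: 1 + 2 + 3 + 4 + 5 = 15. With ms fixed to -1/2 there is one state per orbital, so 15 states.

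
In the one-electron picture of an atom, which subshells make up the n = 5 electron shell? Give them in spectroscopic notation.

For n = 5, l runs from 0 to 4. In spectroscopic notation l = 0,1,2,… ↔ s,p,d,f,g,h,i, so the subshells are 5s, 5p, 5d, 5f, 5g.

5s, 5p, 5d, 5f, 5g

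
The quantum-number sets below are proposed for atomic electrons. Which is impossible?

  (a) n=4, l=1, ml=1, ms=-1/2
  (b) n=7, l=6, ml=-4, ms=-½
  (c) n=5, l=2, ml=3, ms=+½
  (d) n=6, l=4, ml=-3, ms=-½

(c)

(c) has |ml| = 3 > l = 2, violating −l ≤ ml ≤ l.
The remaining sets (a), (b), (d) satisfy all four rules.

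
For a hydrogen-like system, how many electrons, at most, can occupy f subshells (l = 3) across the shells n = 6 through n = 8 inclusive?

An f subshell (l = 3) exists for every n ≥ 4, so shells n = 6, 7, 8 each contribute one — 3 subshells.
Since each f subshell holds 2(2·3+1) = 14 electrons, the total is 3 × 14 = 42.

42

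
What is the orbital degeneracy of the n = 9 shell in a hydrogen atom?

The n = 9 shell contains n² = 9² = 81 orbitals.

81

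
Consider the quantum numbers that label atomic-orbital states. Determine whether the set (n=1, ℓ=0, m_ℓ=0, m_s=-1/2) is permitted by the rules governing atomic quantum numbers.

n = 1 is a positive integer. ℓ = 0 satisfies 0 ≤ ℓ ≤ n−1 = 0. m_ℓ = 0 lies in the range −ℓ … +ℓ (here 0). m_s = -1/2 is one of ±1/2.
All four constraints are satisfied.

Yes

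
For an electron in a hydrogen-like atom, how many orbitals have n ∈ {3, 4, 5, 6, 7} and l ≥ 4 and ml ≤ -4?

10

Count contributing orbitals for each principal shell:
n=5 → 1; n=6 → 3; n=7 → 6.
Total orbitals: 1 + 3 + 6 = 10.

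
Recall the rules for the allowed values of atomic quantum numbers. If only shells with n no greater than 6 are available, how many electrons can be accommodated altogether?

182

Total orbitals = 1² + 2² + 3² + 4² + 5² + 6² = 91. Doubling for spin gives 182 electrons.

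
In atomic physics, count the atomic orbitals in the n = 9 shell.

81

The n = 9 shell contains n² = 9² = 81 orbitals.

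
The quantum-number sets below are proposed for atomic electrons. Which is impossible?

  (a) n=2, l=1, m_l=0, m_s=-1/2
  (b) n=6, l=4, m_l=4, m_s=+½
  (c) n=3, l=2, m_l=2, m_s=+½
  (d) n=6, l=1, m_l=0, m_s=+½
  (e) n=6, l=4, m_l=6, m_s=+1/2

(e) has |m_l| = 6 > l = 4, violating −l ≤ m_l ≤ l.
The remaining sets (a), (b), (c), (d) satisfy all four rules.

(e)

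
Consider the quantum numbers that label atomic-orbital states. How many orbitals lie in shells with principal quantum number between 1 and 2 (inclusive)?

5

Shell n has n² orbitals: 1²=1 + 2²=4 = 5 orbitals.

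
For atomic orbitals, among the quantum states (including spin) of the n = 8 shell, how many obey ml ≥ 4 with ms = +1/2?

10

Go through l = 0, …, 7 (the values permitted for n = 8).
The (l, ml) pairs meeting ml ≥ 4 give: l=4 → 1; l=5 → 2; l=6 → 3; l=7 → 4.
Orbitals: 1 + 2 + 3 + 4 = 10. With ms fixed to a single value there is one state per orbital, giving 10 states.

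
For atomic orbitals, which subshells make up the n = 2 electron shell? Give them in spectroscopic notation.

2s, 2p

For n = 2, l runs from 0 to 1. In spectroscopic notation l = 0,1,2,… ↔ s,p,d,f,g,h,i, so the subshells are 2s, 2p.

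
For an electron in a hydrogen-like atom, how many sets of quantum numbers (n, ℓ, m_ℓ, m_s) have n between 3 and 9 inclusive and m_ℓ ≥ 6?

Count contributing orbitals for each principal shell:
n=7 → 1; n=8 → 3; n=9 → 6.
Orbitals: 1 + 3 + 6 = 10. Including both spin states (m_s = ±1/2) gives 2 × 10 = 20 states.

20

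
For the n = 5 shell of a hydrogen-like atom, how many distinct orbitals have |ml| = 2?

6

With n = 5 the allowed l are 0, 1, …, 4.
Orbitals with |ml| = 2, by l: l=2 → 2; l=3 → 2; l=4 → 2.
Total orbitals: 2 + 2 + 2 = 6.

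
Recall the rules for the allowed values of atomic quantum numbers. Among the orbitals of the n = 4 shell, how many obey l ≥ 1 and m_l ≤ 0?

For n = 4, l ranges over 0 … 3.
The (l, m_l) pairs meeting l ≥ 1 and m_l ≤ 0 give: l=1 → 2; l=2 → 3; l=3 → 4.
Total orbitals: 2 + 3 + 4 = 9.

9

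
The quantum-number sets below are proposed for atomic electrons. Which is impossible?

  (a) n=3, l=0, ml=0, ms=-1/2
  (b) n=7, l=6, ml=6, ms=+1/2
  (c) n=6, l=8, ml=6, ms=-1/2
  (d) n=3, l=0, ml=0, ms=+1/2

(c) has l = 8 ≥ n = 6, violating 0 ≤ l ≤ n−1.
The remaining sets (a), (b), (d) satisfy all four rules.

(c)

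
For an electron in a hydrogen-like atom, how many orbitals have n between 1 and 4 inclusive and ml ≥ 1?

10

Per-shell orbital counts meeting the constraint:
n=2 → 1; n=3 → 3; n=4 → 6.
Total orbitals: 1 + 3 + 6 = 10.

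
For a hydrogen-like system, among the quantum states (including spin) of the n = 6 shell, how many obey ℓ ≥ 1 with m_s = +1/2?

Per ℓ-value: ℓ=1 → 3; ℓ=2 → 5; ℓ=3 → 7; ℓ=4 → 9; ℓ=5 → 11.
Orbitals: 3 + 5 + 7 + 9 + 11 = 35. With m_s fixed to a single value there is one state per orbital, giving 35 states.

35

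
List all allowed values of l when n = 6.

l is an integer with 0 ≤ l ≤ n−1, so for n = 6: l = 0, 1, 2, 3, 4, 5.

0, 1, 2, 3, 4, 5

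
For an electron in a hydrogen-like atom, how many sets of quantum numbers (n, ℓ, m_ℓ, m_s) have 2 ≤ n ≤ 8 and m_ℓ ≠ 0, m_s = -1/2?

168

Go shell by shell, enumerating (ℓ, m_ℓ) with m_ℓ ≠ 0:
n=2 → 2; n=3 → 6; n=4 → 12; n=5 → 20; n=6 → 30; n=7 → 42; n=8 → 56.
Orbitals: 2 + 6 + 12 + 20 + 30 + 42 + 56 = 168. With m_s fixed to -1/2 there is one state per orbital, so 168 states.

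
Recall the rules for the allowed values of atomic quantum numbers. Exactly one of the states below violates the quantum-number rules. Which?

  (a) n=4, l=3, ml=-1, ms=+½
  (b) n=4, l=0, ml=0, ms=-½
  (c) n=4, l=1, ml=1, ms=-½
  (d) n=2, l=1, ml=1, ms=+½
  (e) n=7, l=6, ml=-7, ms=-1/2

(e)

(e) has |ml| = 7 > l = 6, violating −l ≤ ml ≤ l.
The remaining sets (a), (b), (c), (d) satisfy all four rules.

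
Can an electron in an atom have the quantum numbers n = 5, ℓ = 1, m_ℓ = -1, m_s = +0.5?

n = 5 is a positive integer. ℓ = 1 satisfies 0 ≤ ℓ ≤ n−1 = 4. m_ℓ = -1 lies in the range −ℓ … +ℓ (here −1 … 1). m_s = +1/2 is one of ±1/2.
All four constraints are satisfied.

Allowed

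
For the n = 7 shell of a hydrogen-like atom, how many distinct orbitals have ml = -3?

The n = 7 shell has l = 0 through 6; check each.
The (l, ml) pairs meeting ml = -3 give: l=3 → 1; l=4 → 1; l=5 → 1; l=6 → 1.
Total orbitals: 1 + 1 + 1 + 1 = 4.

4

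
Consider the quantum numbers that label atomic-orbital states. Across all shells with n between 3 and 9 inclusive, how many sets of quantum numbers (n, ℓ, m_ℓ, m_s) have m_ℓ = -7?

6

For each n in the range, tally the orbitals obeying m_ℓ = -7:
n=8 → 1; n=9 → 2.
Orbitals: 1 + 2 = 3. Including both spin states (m_s = ±1/2) gives 2 × 3 = 6 states.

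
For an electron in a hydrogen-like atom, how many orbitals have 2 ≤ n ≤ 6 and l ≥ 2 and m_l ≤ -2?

Per-shell orbital counts meeting the constraint:
n=3 → 1; n=4 → 3; n=5 → 6; n=6 → 10.
Total orbitals: 1 + 3 + 6 + 10 = 20.

20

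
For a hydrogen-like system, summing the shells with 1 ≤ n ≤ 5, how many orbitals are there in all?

55

Shell n has n² orbitals: 1²=1 + 2²=4 + 3²=9 + 4²=16 + 5²=25 = 55 orbitals.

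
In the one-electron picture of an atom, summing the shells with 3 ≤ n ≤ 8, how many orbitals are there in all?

199

Shell n has n² orbitals: 3²=9 + 4²=16 + 5²=25 + 6²=36 + 7²=49 + 8²=64 = 199 orbitals.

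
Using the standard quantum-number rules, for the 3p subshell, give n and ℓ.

The leading integer gives n = 3; the letter 'p' means ℓ = 1.

n = 3, ℓ = 1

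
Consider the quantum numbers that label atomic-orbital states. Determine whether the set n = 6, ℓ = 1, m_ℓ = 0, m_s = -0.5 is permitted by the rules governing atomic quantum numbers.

n = 6 is a positive integer. ℓ = 1 satisfies 0 ≤ ℓ ≤ n−1 = 5. m_ℓ = 0 lies in the range −ℓ … +ℓ (here −1 … 1). m_s = -1/2 is one of ±1/2.
All four constraints are satisfied.

Valid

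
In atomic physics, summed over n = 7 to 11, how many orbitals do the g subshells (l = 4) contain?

45

A g subshell (l = 4) exists for every n ≥ 5, so shells n = 7, 8, 9, 10, 11 each contribute one — 5 subshells.
Since each g subshell has 2·4+1 = 9 orbitals, the total is 5 × 9 = 45.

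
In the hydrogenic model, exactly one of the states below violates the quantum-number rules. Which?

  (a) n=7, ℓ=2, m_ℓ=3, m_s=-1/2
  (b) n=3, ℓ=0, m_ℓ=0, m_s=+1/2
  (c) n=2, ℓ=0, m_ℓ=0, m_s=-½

(a) has |m_ℓ| = 3 > ℓ = 2, violating −ℓ ≤ m_ℓ ≤ ℓ.
The remaining sets (b), (c) satisfy all four rules.

(a)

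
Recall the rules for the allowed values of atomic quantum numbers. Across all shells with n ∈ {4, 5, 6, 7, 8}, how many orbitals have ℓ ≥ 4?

Per-shell orbital counts meeting the constraint:
n=5 → 9; n=6 → 20; n=7 → 33; n=8 → 48.
Total orbitals: 9 + 20 + 33 + 48 = 110.

110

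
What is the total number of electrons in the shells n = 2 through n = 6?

180

Shell n has n² orbitals: 2²=4 + 3²=9 + 4²=16 + 5²=25 + 6²=36 = 90 orbitals.
Two spin states per orbital: 2 × 90 = 180 electrons.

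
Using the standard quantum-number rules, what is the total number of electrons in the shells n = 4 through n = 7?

252

Shell n has n² orbitals: 4²=16 + 5²=25 + 6²=36 + 7²=49 = 126 orbitals.
Two spin states per orbital: 2 × 126 = 252 electrons.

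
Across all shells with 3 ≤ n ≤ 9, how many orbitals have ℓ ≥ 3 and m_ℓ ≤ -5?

Go shell by shell, enumerating (ℓ, m_ℓ) with ℓ ≥ 3 and m_ℓ ≤ -5:
n=6 → 1; n=7 → 3; n=8 → 6; n=9 → 10.
Total orbitals: 1 + 3 + 6 + 10 = 20.

20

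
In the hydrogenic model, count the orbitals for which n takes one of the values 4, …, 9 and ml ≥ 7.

Go shell by shell, enumerating (l, ml) with ml ≥ 7:
n=8 → 1; n=9 → 3.
Total orbitals: 1 + 3 = 4.

4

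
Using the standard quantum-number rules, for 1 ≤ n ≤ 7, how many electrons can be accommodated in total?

280

Total orbitals = 1² + 2² + 3² + 4² + 5² + 6² + 7² = 140. Doubling for spin gives 280 electrons.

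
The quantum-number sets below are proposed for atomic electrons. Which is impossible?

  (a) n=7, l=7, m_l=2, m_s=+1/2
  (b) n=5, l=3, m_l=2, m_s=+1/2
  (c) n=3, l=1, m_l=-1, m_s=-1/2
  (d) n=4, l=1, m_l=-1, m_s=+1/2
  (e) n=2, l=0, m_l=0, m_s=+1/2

(a)

(a) has l = 7 ≥ n = 7, violating 0 ≤ l ≤ n−1.
The remaining sets (b), (c), (d), (e) satisfy all four rules.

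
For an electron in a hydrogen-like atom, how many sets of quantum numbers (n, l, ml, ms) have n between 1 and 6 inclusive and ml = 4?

6

Work shell by shell — for each n, count the (l, ml) pairs that satisfy ml = 4:
n=5 → 1; n=6 → 2.
Orbitals: 1 + 2 = 3. Including both spin states (ms = ±1/2) gives 2 × 3 = 6 states.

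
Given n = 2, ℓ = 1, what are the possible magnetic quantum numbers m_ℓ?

-1, 0, 1

m_ℓ takes every integer from −ℓ to +ℓ. With ℓ = 1 that gives the 3 values -1, 0, 1.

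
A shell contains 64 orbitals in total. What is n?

n = 8

n² = 64 ⇒ n = 8.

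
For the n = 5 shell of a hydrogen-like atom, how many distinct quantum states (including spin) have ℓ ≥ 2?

42

With n = 5 the allowed ℓ are 0, 1, …, 4.
Contributions: ℓ=2 → 5; ℓ=3 → 7; ℓ=4 → 9.
Orbitals: 5 + 7 + 9 = 21. Each orbital carries two spin states, so 21 × 2 = 42 states.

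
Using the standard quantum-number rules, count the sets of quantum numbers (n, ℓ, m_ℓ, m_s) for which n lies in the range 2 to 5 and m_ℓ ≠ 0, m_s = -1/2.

Work shell by shell — for each n, count the (ℓ, m_ℓ) pairs that satisfy m_ℓ ≠ 0:
n=2 → 2; n=3 → 6; n=4 → 12; n=5 → 20.
Orbitals: 2 + 6 + 12 + 20 = 40. With m_s fixed to -1/2 there is one state per orbital, so 40 states.

40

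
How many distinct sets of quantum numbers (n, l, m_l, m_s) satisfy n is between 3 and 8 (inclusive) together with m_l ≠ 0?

Go shell by shell, enumerating (l, m_l) with m_l ≠ 0:
n=3 → 6; n=4 → 12; n=5 → 20; n=6 → 30; n=7 → 42; n=8 → 56.
Orbitals: 6 + 12 + 20 + 30 + 42 + 56 = 166. Including both spin states (m_s = ±1/2) gives 2 × 166 = 332 states.

332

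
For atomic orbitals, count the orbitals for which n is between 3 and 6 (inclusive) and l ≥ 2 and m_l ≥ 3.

10

Go shell by shell, enumerating (l, m_l) with l ≥ 2 and m_l ≥ 3:
n=4 → 1; n=5 → 3; n=6 → 6.
Total orbitals: 1 + 3 + 6 = 10.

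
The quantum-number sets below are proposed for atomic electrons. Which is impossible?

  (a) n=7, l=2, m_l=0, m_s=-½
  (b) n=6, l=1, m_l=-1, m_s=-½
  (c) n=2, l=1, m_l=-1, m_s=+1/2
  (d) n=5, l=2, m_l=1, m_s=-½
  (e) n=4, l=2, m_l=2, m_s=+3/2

(e)

(e) has m_s = +3/2, but an electron's spin must be ±1/2.
The remaining sets (a), (b), (c), (d) satisfy all four rules.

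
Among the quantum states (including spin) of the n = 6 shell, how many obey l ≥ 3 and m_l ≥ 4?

6

With n = 6 the allowed l are 0, 1, …, 5.
Orbitals with l ≥ 3 and m_l ≥ 4, by l: l=4 → 1; l=5 → 2.
Orbitals: 1 + 2 = 3. Each orbital carries two spin states, so 3 × 2 = 6 states.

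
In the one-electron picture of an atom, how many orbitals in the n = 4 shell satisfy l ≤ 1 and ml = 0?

2

Go through l = 0, …, 3 (the values permitted for n = 4).
The (l, ml) pairs meeting l ≤ 1 and ml = 0 give: l=0 → 1; l=1 → 1.
Total orbitals: 1 + 1 = 2.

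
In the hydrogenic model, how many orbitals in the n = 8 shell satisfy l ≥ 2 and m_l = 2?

With n = 8 the allowed l are 0, 1, …, 7.
Contributions: l=2 → 1; l=3 → 1; l=4 → 1; l=5 → 1; l=6 → 1; l=7 → 1.
Total orbitals: 1 + 1 + 1 + 1 + 1 + 1 = 6.

6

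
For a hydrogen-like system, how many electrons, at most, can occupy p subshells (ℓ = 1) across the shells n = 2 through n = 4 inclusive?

18

A p subshell (ℓ = 1) exists for every n ≥ 2, so shells n = 2, 3, 4 each contribute one — 3 subshells.
Since each p subshell holds 2(2·1+1) = 6 electrons, the total is 3 × 6 = 18.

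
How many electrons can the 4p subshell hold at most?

6

A subshell with ℓ = 1 has 2ℓ+1 = 3 orbitals, each holding 2 electrons (spin ±1/2), so 3 × 2 = 6.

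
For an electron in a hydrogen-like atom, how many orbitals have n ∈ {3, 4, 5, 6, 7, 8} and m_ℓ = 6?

3

Count contributing orbitals for each principal shell:
n=7 → 1; n=8 → 2.
Total orbitals: 1 + 2 = 3.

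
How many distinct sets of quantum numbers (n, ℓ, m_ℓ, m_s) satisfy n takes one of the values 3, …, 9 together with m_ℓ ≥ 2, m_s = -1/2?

84

Count contributing orbitals for each principal shell:
n=3 → 1; n=4 → 3; n=5 → 6; n=6 → 10; n=7 → 15; n=8 → 21; n=9 → 28.
Orbitals: 1 + 3 + 6 + 10 + 15 + 21 + 28 = 84. With m_s fixed to -1/2 there is one state per orbital, so 84 states.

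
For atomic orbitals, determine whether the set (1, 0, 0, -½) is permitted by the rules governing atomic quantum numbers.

n = 1 is a positive integer. ℓ = 0 satisfies 0 ≤ ℓ ≤ n−1 = 0. m_ℓ = 0 lies in the range −ℓ … +ℓ (here 0). m_s = -1/2 is one of ±1/2.
All four constraints are satisfied.

Yes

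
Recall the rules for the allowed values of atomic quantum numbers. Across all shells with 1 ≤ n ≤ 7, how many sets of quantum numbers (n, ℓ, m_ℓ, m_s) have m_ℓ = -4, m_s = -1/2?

Treat each shell separately and count matching orbitals:
n=5 → 1; n=6 → 2; n=7 → 3.
Orbitals: 1 + 2 + 3 = 6. With m_s fixed to -1/2 there is one state per orbital, so 6 states.

6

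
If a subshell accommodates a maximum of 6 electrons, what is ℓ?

ℓ = 1

2(2ℓ+1) = 6 ⇒ 2ℓ+1 = 3 ⇒ ℓ = 1.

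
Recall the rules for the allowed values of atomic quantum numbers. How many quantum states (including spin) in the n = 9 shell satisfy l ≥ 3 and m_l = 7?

Go through l = 0, …, 8 (the values permitted for n = 9).
Contributions: l=7 → 1; l=8 → 1.
Orbitals: 1 + 1 = 2. Each orbital carries two spin states, so 2 × 2 = 4 states.

4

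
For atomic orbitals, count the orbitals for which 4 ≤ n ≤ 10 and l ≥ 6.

For each n in the range, tally the orbitals obeying l ≥ 6:
n=7 → 13; n=8 → 28; n=9 → 45; n=10 → 64.
Total orbitals: 13 + 28 + 45 + 64 = 150.

150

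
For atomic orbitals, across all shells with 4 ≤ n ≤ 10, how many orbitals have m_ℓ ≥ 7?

10

For each n in the range, tally the orbitals obeying m_ℓ ≥ 7:
n=8 → 1; n=9 → 3; n=10 → 6.
Total orbitals: 1 + 3 + 6 = 10.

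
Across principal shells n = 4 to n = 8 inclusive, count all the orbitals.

Shell n has n² orbitals: 4²=16 + 5²=25 + 6²=36 + 7²=49 + 8²=64 = 190 orbitals.

190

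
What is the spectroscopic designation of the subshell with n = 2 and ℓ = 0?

2s

ℓ = 0 corresponds to the letter 's', so the subshell is 2s.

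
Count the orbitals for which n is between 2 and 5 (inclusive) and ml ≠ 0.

Work shell by shell — for each n, count the (l, ml) pairs that satisfy ml ≠ 0:
n=2 → 2; n=3 → 6; n=4 → 12; n=5 → 20.
Total orbitals: 2 + 6 + 12 + 20 = 40.

40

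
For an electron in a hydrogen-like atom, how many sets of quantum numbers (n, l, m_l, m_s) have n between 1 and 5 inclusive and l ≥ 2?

76

Go shell by shell, enumerating (l, m_l) with l ≥ 2:
n=3 → 5; n=4 → 12; n=5 → 21.
Orbitals: 5 + 12 + 21 = 38. Including both spin states (m_s = ±1/2) gives 2 × 38 = 76 states.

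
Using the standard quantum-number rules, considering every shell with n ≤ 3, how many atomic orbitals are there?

14

Total orbitals = 1² + 2² + 3² = 14.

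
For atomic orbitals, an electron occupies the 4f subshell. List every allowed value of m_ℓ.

The 4f subshell has ℓ = 3, and m_ℓ takes every integer from −ℓ to +ℓ. With ℓ = 3 that gives the 7 values -3, -2, -1, 0, 1, 2, 3.

-3, -2, -1, 0, 1, 2, 3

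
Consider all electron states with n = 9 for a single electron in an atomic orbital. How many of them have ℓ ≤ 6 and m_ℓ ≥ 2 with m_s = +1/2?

With n = 9 the allowed ℓ are 0, 1, …, 8.
The (ℓ, m_ℓ) pairs meeting ℓ ≤ 6 and m_ℓ ≥ 2 give: ℓ=2 → 1; ℓ=3 → 2; ℓ=4 → 3; ℓ=5 → 4; ℓ=6 → 5.
Orbitals: 1 + 2 + 3 + 4 + 5 = 15. With m_s fixed to a single value there is one state per orbital, giving 15 states.

15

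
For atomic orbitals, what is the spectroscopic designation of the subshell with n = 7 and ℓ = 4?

7g

ℓ = 4 corresponds to the letter 'g', so the subshell is 7g.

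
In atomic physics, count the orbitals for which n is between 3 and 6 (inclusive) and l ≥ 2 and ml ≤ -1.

Work shell by shell — for each n, count the (l, ml) pairs that satisfy l ≥ 2 and ml ≤ -1:
n=3 → 2; n=4 → 5; n=5 → 9; n=6 → 14.
Total orbitals: 2 + 5 + 9 + 14 = 30.

30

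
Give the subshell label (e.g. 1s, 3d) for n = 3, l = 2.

3d

l = 2 corresponds to the letter 'd', so the subshell is 3d.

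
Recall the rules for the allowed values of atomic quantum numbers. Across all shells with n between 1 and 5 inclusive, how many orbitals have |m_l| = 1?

Per-shell orbital counts meeting the constraint:
n=2 → 2; n=3 → 4; n=4 → 6; n=5 → 8.
Total orbitals: 2 + 4 + 6 + 8 = 20.

20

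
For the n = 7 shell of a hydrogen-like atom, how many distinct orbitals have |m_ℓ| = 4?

6

Go through ℓ = 0, …, 6 (the values permitted for n = 7).
The (ℓ, m_ℓ) pairs meeting |m_ℓ| = 4 give: ℓ=4 → 2; ℓ=5 → 2; ℓ=6 → 2.
Total orbitals: 2 + 2 + 2 = 6.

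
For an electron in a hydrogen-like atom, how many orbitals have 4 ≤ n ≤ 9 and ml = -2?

27

Work shell by shell — for each n, count the (l, ml) pairs that satisfy ml = -2:
n=4 → 2; n=5 → 3; n=6 → 4; n=7 → 5; n=8 → 6; n=9 → 7.
Total orbitals: 2 + 3 + 4 + 5 + 6 + 7 = 27.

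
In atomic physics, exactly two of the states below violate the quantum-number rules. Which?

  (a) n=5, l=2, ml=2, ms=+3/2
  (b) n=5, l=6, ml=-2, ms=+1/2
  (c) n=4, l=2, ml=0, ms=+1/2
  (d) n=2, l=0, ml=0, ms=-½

(a) and (b)

(a) has ms = +3/2, but an electron's spin must be ±1/2.
(b) has l = 6 ≥ n = 5, violating 0 ≤ l ≤ n−1.
The remaining sets (c), (d) satisfy all four rules.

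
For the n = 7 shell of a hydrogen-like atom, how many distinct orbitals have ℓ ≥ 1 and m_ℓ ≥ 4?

6

Orbitals with ℓ ≥ 1 and m_ℓ ≥ 4, by ℓ: ℓ=4 → 1; ℓ=5 → 2; ℓ=6 → 3.
Total orbitals: 1 + 2 + 3 = 6.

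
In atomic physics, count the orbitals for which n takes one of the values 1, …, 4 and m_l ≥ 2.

Count contributing orbitals for each principal shell:
n=3 → 1; n=4 → 3.
Total orbitals: 1 + 3 = 4.

4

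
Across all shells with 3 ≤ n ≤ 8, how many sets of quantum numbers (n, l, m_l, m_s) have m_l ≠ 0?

Treat each shell separately and count matching orbitals:
n=3 → 6; n=4 → 12; n=5 → 20; n=6 → 30; n=7 → 42; n=8 → 56.
Orbitals: 6 + 12 + 20 + 30 + 42 + 56 = 166. Including both spin states (m_s = ±1/2) gives 2 × 166 = 332 states.

332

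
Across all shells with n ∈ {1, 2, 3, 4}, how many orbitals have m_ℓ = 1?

Work shell by shell — for each n, count the (ℓ, m_ℓ) pairs that satisfy m_ℓ = 1:
n=2 → 1; n=3 → 2; n=4 → 3.
Total orbitals: 1 + 2 + 3 = 6.

6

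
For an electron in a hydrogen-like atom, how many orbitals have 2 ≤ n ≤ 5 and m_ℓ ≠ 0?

Work shell by shell — for each n, count the (ℓ, m_ℓ) pairs that satisfy m_ℓ ≠ 0:
n=2 → 2; n=3 → 6; n=4 → 12; n=5 → 20.
Total orbitals: 2 + 6 + 12 + 20 = 40.

40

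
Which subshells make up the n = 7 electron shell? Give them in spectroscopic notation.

7s, 7p, 7d, 7f, 7g, 7h, 7i

For n = 7, ℓ runs from 0 to 6. In spectroscopic notation ℓ = 0,1,2,… ↔ s,p,d,f,g,h,i, so the subshells are 7s, 7p, 7d, 7f, 7g, 7h, 7i.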